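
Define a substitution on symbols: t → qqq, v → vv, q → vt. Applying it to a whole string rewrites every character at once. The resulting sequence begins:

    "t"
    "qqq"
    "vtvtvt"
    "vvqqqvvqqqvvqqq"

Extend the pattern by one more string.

vvvvvtvtvtvvvvvtvtvtvvvvvtvtvt

φ(vvqqqvvqqqvvqqq) expands symbol-by-symbol to vv vv vt vt vt vv vv vt vt vt vv vv vt vt vt; joining the 15 pieces gives the next term.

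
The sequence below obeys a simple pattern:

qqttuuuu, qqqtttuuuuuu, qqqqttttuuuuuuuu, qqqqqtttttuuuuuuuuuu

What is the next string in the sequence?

qqqqqqttttttuuuuuuuuuuuu

Term n consists of n q's, followed by n t's, followed by 2n u's, where the shown terms are n = 2, 3, 4, 5.
Setting n = 6 gives 6, 6, 12 characters in each block.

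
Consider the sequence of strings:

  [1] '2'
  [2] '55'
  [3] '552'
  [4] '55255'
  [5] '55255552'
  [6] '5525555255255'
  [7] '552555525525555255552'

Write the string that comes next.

Each term (from the third on) is the previous term followed by the one before it: term 3 = 55·2 = 552.
Continuing: 552555525525555255552 · 5525555255255 gives term 8.

5525555255255552555525525555255255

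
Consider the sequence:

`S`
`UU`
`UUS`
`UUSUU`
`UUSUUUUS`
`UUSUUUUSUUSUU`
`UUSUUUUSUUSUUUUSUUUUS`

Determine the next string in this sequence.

This is a Fibonacci-style word recurrence s(k) = s(k−1)·s(k−2): e.g. UU·S = UUS.
Continuing: UUSUUUUSUUSUUUUSUUUUS · UUSUUUUSUUSUU gives term 8.

UUSUUUUSUUSUUUUSUUUUSUUSUUUUSUUSUU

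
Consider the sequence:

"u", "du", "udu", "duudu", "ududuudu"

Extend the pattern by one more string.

This is a Fibonacci-style word recurrence s(k) = s(k−2)·s(k−1): e.g. u·du = udu.
Continuing: duudu · ududuudu gives term 6.

duuduududuudu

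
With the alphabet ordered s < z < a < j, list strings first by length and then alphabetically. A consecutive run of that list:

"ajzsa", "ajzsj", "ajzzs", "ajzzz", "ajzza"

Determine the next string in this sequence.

Find the rightmost character of ajzza below j, bump it to the next letter, and reset everything to its right to s.

ajzzj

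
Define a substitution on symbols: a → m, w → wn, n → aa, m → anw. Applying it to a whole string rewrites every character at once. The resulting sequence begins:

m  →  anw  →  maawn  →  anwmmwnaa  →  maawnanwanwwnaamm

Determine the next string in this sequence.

anwmmwnaamaawnmaawnwnaammanwanw

Replace each of the 17 characters of maawnanwanwwnaamm in place — anw m m wn aa m aa wn m aa wn wn aa m m anw anw — and concatenate.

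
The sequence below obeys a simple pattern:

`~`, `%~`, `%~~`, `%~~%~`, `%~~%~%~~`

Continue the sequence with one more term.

Each term (from the third on) is the previous term followed by the one before it: term 3 = %~·~ = %~~.
The next term joins %~~%~%~~ and %~~%~.

%~~%~%~~%~~%~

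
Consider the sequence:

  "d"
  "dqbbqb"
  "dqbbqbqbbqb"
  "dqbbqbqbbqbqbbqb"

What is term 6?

Each term is the previous one with qbbqb appended.
From dqbbqbqbbqbqbbqb, 2 further steps: dqbbqbqbbqbqbbqb → dqbbqbqbbqbqbbqbqbbqb → (answer).

dqbbqbqbbqbqbbqbqbbqbqbbqb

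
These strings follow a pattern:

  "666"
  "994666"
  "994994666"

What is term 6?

The strings grow by a fixed prefix 994 each time.
From 994994666, 3 further steps: 994994666 → 994994994666 → 994994994994666 → (answer).

994994994994994666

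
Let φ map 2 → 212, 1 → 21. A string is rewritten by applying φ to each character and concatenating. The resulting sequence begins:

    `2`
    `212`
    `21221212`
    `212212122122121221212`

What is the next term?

φ(212212122122121221212) expands symbol-by-symbol to 212 21 212 212 21 212 21 212 212 21 212 212 21 212 21 212 212 21 212 21 212; joining the 21 pieces gives the next term.

2122121221221212212122122121221221212212122122121221212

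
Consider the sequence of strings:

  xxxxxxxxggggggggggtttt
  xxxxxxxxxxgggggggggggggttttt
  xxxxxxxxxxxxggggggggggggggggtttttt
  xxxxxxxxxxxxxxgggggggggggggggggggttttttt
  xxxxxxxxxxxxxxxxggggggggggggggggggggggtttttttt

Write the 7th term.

Reading off run lengths: x runs 8, 10, 12, 14, 16; g runs 10, 13, 16, 19, 22; t runs 4, 5, 6, 7, 8 — each is linear in n, where the shown terms are n = 3, 4, 5, 6, 7.
For term 7, n = 9, so the run lengths are 20, 28, 10.

xxxxxxxxxxxxxxxxxxxxggggggggggggggggggggggggggggtttttttttt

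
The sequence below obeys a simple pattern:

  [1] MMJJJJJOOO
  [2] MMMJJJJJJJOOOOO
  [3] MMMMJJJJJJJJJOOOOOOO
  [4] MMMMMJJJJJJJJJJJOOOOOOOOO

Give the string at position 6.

MMMMMMMJJJJJJJJJJJJJJJOOOOOOOOOOOOO

The n-th term is n M's then 2n+1 J's then 2n-1 O's, where the shown terms are n = 2, 3, 4, 5.
For term 6, n = 7, so the run lengths are 7, 15, 13.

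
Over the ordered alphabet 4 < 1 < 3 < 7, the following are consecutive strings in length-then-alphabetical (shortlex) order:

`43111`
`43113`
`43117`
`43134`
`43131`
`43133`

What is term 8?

43174

Advancing 2 positions from 43133 through 43133 → 43137 reaches term 8.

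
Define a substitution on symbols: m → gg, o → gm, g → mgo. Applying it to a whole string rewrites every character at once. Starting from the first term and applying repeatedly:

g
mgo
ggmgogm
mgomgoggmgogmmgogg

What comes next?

Applying the rule to each of the 18 symbols of mgomgoggmgogmmgogg gives the pieces gg mgo gm gg mgo gm mgo mgo gg mgo gm mgo gg gg mgo gm mgo mgo, which concatenate to the answer.

ggmgogmggmgogmmgomgoggmgogmmgoggggmgogmmgomgo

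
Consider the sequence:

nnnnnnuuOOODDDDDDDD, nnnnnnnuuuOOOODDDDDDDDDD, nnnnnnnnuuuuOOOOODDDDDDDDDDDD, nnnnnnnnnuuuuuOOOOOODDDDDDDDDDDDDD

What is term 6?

Term n consists of n+3 n's, followed by n-1 u's, followed by n O's, followed by 2n+2 D's, where the shown terms are n = 3, 4, 5, 6.
At n = 8 the blocks have lengths 11, 7, 8, 18.

nnnnnnnnnnnuuuuuuuOOOOOOOODDDDDDDDDDDDDDDDDD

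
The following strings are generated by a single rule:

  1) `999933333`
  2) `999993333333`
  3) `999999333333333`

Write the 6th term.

999999999333333333333333

Reading off run lengths: 9 runs 4, 5, 6; 3 runs 5, 7, 9 — each is linear in n, where the shown terms are n = 2, 3, 4.
For term 6, n = 7, so the run lengths are 9, 15.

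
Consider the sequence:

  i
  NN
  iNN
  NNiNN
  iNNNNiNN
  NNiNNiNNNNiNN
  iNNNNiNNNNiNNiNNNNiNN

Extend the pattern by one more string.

NNiNNiNNNNiNNiNNNNiNNNNiNNiNNNNiNN

This is a Fibonacci-style word recurrence s(k) = s(k−2)·s(k−1): e.g. i·NN = iNN.
The next term joins NNiNNiNNNNiNN and iNNNNiNNNNiNNiNNNNiNN.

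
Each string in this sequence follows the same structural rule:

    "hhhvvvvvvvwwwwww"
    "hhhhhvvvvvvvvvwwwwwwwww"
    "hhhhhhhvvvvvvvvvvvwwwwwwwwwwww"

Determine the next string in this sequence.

hhhhhhhhhvvvvvvvvvvvvvwwwwwwwwwwwwwww

The n-th term is 2n-1 h's then 2n+3 v's then 3n w's, where the shown terms are n = 2, 3, 4.
For the next term, n = 5, so the run lengths are 9, 13, 15.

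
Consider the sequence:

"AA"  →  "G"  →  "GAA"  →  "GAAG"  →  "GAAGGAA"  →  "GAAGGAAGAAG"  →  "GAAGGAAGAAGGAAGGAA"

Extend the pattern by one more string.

From term 3 onward, concatenate the last term with the second-to-last: G·AA = GAA, GAA·G = GAAG, …
So term 8 is GAAGGAAGAAGGAAGGAA·GAAGGAAGAAG.

GAAGGAAGAAGGAAGGAAGAAGGAAGAAG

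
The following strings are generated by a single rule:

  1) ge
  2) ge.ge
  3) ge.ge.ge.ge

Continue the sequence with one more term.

Every step duplicates the string with '.' between the halves.
Doubling ge.ge.ge.ge with '.' between the halves:

ge.ge.ge.ge.ge.ge.ge.ge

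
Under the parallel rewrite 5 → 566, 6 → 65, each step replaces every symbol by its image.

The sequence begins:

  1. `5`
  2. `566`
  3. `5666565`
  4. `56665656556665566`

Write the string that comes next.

Rewriting the 17 symbols of 56665656556665566 one by one yields 566 65 65 65 566 65 566 65 566 566 65 65 65 566 566 65 65; concatenated:

56665656556665566655665666565655665666565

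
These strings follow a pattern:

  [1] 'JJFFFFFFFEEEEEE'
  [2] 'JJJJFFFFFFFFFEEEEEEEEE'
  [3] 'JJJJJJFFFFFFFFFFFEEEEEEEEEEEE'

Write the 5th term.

JJJJJJJJJJFFFFFFFFFFFFFFFEEEEEEEEEEEEEEEEEE

Term n consists of 2n-2 J's, followed by 2n+3 F's, followed by 3n E's, where the shown terms are n = 2, 3, 4.
At n = 6 the blocks have lengths 10, 15, 18.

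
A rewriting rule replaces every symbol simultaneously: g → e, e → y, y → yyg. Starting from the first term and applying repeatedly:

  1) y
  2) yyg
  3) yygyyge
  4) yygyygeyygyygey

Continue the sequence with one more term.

Rewriting the 15 symbols of yygyygeyygyygey one by one yields yyg yyg e yyg yyg e y yyg yyg e yyg yyg e y yyg; concatenated:

yygyygeyygyygeyyygyygeyygyygeyyyg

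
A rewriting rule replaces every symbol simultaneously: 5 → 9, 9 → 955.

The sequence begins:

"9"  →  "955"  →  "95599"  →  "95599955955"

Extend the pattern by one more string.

Expanding 95599955955: 9→955, 5→9, 5→9, 9→955, 9→955, 9→955, 5→9, 5→9, 9→955, 5→9, 5→9. Concatenated: 955 9 9 955 955 955 9 9 955 9 9.

955999559559559995599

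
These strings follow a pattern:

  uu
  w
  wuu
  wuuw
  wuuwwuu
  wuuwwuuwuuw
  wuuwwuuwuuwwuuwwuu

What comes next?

wuuwwuuwuuwwuuwwuuwuuwwuuwuuw

Each term (from the third on) is the previous term followed by the one before it: term 3 = w·uu = wuu.
The next term joins wuuwwuuwuuwwuuwwuu and wuuwwuuwuuw.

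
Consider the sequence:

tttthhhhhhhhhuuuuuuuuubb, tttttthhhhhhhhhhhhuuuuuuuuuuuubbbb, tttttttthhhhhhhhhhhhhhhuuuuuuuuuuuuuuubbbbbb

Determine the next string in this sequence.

Each string has the form t^{2n} h^{3n+3} u^{3n+3} b^{2n-2}, where the shown terms are n = 2, 3, 4.
Setting n = 5 gives 10, 18, 18, 8 characters in each block.

tttttttttthhhhhhhhhhhhhhhhhhuuuuuuuuuuuuuuuuuubbbbbbbb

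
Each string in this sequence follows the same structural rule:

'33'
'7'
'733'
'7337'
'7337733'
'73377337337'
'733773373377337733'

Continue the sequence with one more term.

This is a Fibonacci-style word recurrence s(k) = s(k−1)·s(k−2): e.g. 7·33 = 733.
Continuing: 733773373377337733 · 73377337337 gives term 8.

73377337337733773373377337337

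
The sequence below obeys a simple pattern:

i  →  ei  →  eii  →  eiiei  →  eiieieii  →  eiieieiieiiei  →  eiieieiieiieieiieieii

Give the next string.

Each term (from the third on) is the previous term followed by the one before it: term 3 = ei·i = eii.
Continuing: eiieieiieiieieiieieii · eiieieiieiiei gives term 8.

eiieieiieiieieiieieiieiieieiieiiei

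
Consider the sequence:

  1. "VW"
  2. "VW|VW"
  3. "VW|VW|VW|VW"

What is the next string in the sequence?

Every step duplicates the string with '|' between the halves.
So the next term is two copies of VW|VW|VW|VW with '|' between the halves.

VW|VW|VW|VW|VW|VW|VW|VW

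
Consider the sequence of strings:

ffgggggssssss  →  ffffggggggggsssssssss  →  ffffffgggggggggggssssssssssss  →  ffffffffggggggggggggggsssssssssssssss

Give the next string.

The n-th term is 2n f's then 3n+2 g's then 3n+3 s's (n = 1, 2, …).
Setting n = 5 gives 10, 17, 18 characters in each block.

ffffffffffgggggggggggggggggssssssssssssssssss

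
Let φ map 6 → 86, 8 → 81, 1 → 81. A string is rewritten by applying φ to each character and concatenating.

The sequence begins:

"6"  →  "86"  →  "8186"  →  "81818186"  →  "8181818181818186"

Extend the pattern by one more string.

Rewriting the 16 symbols of 8181818181818186 one by one yields 81 81 81 81 81 81 81 81 81 81 81 81 81 81 81 86; concatenated:

81818181818181818181818181818186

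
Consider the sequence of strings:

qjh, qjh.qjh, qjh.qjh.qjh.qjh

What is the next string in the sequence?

s(k+1) = s(k)·.·s(k) — each term doubles the last with '.' between the halves.
Doubling qjh.qjh.qjh.qjh with '.' between the halves:

qjh.qjh.qjh.qjh.qjh.qjh.qjh.qjh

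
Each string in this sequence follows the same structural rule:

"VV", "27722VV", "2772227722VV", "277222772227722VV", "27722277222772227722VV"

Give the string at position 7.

277222772227722277222772227722VV

Every step adds 27722 at the front: s(k+1) = 27722·s(k).
From 27722277222772227722VV, 2 further steps: 27722277222772227722VV → 2772227722277222772227722VV → (answer).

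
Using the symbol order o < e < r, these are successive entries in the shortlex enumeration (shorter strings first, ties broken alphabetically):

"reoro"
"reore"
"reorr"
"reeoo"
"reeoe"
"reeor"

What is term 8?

Continuing the enumeration 2 steps past reeor: reeor → reeeo → (answer).

reeee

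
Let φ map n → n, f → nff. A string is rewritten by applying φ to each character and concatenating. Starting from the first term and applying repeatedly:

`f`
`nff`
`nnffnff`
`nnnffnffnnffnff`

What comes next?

Replace each of the 15 characters of nnnffnffnnffnff in place — n n n nff nff n nff nff n n nff nff n nff nff — and concatenate.

nnnnffnffnnffnffnnnffnffnnffnff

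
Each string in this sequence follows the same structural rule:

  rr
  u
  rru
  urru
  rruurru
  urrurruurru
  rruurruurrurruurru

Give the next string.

urrurruurrurruurruurrurruurru

From term 3 onward, concatenate the second-to-last term with the last: rr·u = rru, u·rru = urru, …
Continuing: urrurruurru · rruurruurrurruurru gives term 8.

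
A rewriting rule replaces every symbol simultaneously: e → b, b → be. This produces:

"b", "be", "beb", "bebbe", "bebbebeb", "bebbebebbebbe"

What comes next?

φ(bebbebebbebbe) expands symbol-by-symbol to be b be be b be b be be b be be b; joining the 13 pieces gives the next term.

bebbebebbebbebebbebeb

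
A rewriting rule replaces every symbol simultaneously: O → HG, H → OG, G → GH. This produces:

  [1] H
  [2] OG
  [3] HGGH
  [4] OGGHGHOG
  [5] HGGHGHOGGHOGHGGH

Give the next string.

Replace each of the 16 characters of HGGHGHOGGHOGHGGH in place — OG GH GH OG GH OG HG GH GH OG HG GH OG GH GH OG — and concatenate.

OGGHGHOGGHOGHGGHGHOGHGGHOGGHGHOG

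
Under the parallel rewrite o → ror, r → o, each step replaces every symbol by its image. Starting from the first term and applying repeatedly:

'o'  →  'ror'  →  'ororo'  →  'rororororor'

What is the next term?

Rewriting each symbol of rororororor: r→o, o→ror, r→o, o→ror, r→o, o→ror, r→o, o→ror, r→o, o→ror, r→o, which concatenates to o ror o ror o ror o ror o ror o.

ororororororororororo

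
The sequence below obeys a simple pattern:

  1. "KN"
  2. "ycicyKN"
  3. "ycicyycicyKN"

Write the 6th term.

The strings grow by a fixed prefix ycicy each time.
From ycicyycicyKN, 3 further steps: ycicyycicyKN → ycicyycicyycicyKN → ycicyycicyycicyycicyKN → (answer).

ycicyycicyycicyycicyycicyKN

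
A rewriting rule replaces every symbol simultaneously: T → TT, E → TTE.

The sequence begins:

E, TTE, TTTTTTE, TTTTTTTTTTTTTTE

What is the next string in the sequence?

Rewriting the 15 symbols of TTTTTTTTTTTTTTE one by one yields TT TT TT TT TT TT TT TT TT TT TT TT TT TT TTE; concatenated:

TTTTTTTTTTTTTTTTTTTTTTTTTTTTTTE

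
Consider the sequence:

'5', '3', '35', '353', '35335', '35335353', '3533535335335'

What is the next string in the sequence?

This is a Fibonacci-style word recurrence s(k) = s(k−1)·s(k−2): e.g. 3·5 = 35.
Continuing: 3533535335335 · 35335353 gives term 8.

353353533533535335353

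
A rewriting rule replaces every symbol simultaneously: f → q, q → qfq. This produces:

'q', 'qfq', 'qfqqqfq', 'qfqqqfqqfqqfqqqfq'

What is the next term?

qfqqqfqqfqqfqqqfqqfqqqfqqfqqqfqqfqqfqqqfq

φ(qfqqqfqqfqqfqqqfq) expands symbol-by-symbol to qfq q qfq qfq qfq q qfq qfq q qfq qfq q qfq qfq qfq q qfq; joining the 17 pieces gives the next term.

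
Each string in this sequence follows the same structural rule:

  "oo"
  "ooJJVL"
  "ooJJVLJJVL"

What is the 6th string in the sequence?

Every step adds JJVL to the end: s(k+1) = s(k)·JJVL.
From ooJJVLJJVL, 3 further steps: ooJJVLJJVL → ooJJVLJJVLJJVL → ooJJVLJJVLJJVLJJVL → (answer).

ooJJVLJJVLJJVLJJVLJJVL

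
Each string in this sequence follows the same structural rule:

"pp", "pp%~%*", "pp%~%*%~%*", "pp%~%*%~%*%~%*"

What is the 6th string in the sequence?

pp%~%*%~%*%~%*%~%*%~%*

The strings grow by a fixed suffix %~%* each time.
From pp%~%*%~%*%~%*, 2 further steps: pp%~%*%~%*%~%* → pp%~%*%~%*%~%*%~%* → (answer).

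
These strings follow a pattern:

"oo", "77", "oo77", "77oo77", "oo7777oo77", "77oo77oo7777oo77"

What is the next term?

From term 3 onward, concatenate the second-to-last term with the last: oo·77 = oo77, 77·oo77 = 77oo77, …
So term 7 is oo7777oo77·77oo77oo7777oo77.

oo7777oo7777oo77oo7777oo77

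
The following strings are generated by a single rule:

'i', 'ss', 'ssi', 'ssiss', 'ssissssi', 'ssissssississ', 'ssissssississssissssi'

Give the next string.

Each term (from the third on) is the previous term followed by the one before it: term 3 = ss·i = ssi.
So term 8 is ssissssississssissssi·ssissssississ.

ssissssississssissssississssississ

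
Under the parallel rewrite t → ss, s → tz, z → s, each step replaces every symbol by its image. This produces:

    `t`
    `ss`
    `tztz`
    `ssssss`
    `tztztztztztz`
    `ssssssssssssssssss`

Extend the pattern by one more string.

tztztztztztztztztztztztztztztztztztz

Replace each of the 18 characters of ssssssssssssssssss in place — tz tz tz tz tz tz tz tz tz tz tz tz tz tz tz tz tz tz — and concatenate.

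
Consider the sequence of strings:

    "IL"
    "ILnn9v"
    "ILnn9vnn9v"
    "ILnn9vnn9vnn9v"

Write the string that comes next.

Every step adds nn9v to the end: s(k+1) = s(k)·nn9v.
One more step from ILnn9vnn9vnn9v gives the answer.

ILnn9vnn9vnn9vnn9v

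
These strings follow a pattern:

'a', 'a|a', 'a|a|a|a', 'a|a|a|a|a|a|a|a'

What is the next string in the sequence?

s(k+1) = s(k)·|·s(k) — each term doubles the last with '|' between the halves.
One more doubling of a|a|a|a|a|a|a|a gives the answer.

a|a|a|a|a|a|a|a|a|a|a|a|a|a|a|a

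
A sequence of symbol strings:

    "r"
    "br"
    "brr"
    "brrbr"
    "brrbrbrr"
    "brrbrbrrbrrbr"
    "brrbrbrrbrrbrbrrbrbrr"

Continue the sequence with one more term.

brrbrbrrbrrbrbrrbrbrrbrrbrbrrbrrbr

From term 3 onward, concatenate the last term with the second-to-last: br·r = brr, brr·br = brrbr, …
The next term joins brrbrbrrbrrbrbrrbrbrr and brrbrbrrbrrbr.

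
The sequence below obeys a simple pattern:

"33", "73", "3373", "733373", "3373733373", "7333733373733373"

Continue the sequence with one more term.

Each term (from the third on) is the two preceding terms concatenated in order: term 3 = 33·73 = 3373.
Continuing: 3373733373 · 7333733373733373 gives term 7.

33737333737333733373733373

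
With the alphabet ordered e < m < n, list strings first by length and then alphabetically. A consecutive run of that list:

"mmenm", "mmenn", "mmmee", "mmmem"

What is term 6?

mmmme

Continuing the enumeration 2 steps past mmmem: mmmem → mmmen → (answer).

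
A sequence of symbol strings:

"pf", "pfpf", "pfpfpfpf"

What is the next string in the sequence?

s(k+1) = s(k)·s(k) — each term doubles the last.
One more doubling of pfpfpfpf gives the answer.

pfpfpfpfpfpfpfpf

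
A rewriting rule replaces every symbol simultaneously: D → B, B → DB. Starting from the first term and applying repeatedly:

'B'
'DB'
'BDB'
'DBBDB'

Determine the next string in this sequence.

BDBDBBDB

Expanding DBBDB: D→B, B→DB, B→DB, D→B, B→DB. Concatenated: B DB DB B DB.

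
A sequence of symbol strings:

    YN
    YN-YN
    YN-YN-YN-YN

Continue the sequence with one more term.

s(k+1) = s(k)·-·s(k) — each term doubles the last with '-' between the halves.
So the next term is two copies of YN-YN-YN-YN with '-' between the halves.

YN-YN-YN-YN-YN-YN-YN-YN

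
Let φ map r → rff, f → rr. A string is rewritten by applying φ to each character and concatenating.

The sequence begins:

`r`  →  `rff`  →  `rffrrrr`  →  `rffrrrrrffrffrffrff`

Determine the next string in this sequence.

rffrrrrrffrffrffrffrffrrrrrffrrrrrffrrrrrffrrrr

φ(rffrrrrrffrffrffrff) expands symbol-by-symbol to rff rr rr rff rff rff rff rff rr rr rff rr rr rff rr rr rff rr rr; joining the 19 pieces gives the next term.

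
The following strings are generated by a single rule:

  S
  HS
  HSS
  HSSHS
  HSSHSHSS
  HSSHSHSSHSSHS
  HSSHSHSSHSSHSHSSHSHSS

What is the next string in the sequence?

This is a Fibonacci-style word recurrence s(k) = s(k−1)·s(k−2): e.g. HS·S = HSS.
So term 8 is HSSHSHSSHSSHSHSSHSHSS·HSSHSHSSHSSHS.

HSSHSHSSHSSHSHSSHSHSSHSSHSHSSHSSHS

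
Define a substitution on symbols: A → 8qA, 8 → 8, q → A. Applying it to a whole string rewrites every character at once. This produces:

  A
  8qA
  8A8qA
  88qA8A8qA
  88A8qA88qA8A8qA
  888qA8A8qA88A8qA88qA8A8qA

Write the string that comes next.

Replace each of the 25 characters of 888qA8A8qA88A8qA88qA8A8qA in place — 8 8 8 A 8qA 8 8qA 8 A 8qA 8 8 8qA 8 A 8qA 8 8 A 8qA 8 8qA 8 A 8qA — and concatenate.

888A8qA88qA8A8qA888qA8A8qA88A8qA88qA8A8qA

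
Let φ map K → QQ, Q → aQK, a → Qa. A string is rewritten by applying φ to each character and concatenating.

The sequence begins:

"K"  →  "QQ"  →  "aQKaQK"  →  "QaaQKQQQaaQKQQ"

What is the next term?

φ(QaaQKQQQaaQKQQ) expands symbol-by-symbol to aQK Qa Qa aQK QQ aQK aQK aQK Qa Qa aQK QQ aQK aQK; joining the 14 pieces gives the next term.

aQKQaQaaQKQQaQKaQKaQKQaQaaQKQQaQKaQK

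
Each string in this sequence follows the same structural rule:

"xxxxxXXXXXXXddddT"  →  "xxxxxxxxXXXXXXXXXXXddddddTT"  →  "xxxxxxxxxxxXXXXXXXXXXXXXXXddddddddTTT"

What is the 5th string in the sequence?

Reading off run lengths: x runs 5, 8, 11; X runs 7, 11, 15; d runs 4, 6, 8; T runs 1, 2, 3 — each is linear in n (n = 1, 2, …).
For term 5, n = 5, so the run lengths are 17, 23, 12, 5.

xxxxxxxxxxxxxxxxxXXXXXXXXXXXXXXXXXXXXXXXddddddddddddTTTTT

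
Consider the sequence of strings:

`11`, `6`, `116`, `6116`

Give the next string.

This is a Fibonacci-style word recurrence s(k) = s(k−2)·s(k−1): e.g. 11·6 = 116.
So term 5 is 116·6116.

1166116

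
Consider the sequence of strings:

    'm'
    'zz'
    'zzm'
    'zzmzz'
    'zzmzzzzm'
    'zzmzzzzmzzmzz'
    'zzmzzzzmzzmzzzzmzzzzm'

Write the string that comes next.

zzmzzzzmzzmzzzzmzzzzmzzmzzzzmzzmzz

From term 3 onward, concatenate the last term with the second-to-last: zz·m = zzm, zzm·zz = zzmzz, …
The next term joins zzmzzzzmzzmzzzzmzzzzm and zzmzzzzmzzmzz.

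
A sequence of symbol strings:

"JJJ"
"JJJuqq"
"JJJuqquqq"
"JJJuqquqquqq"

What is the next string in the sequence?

JJJuqquqquqquqq

Every step adds uqq to the end: s(k+1) = s(k)·uqq.
One more step from JJJuqquqquqq gives the answer.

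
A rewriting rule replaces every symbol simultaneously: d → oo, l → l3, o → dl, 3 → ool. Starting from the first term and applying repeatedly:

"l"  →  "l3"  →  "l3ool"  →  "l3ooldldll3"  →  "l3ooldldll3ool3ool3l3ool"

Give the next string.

Replace each of the 24 characters of l3ooldldll3ool3ool3l3ool in place — l3 ool dl dl l3 oo l3 oo l3 l3 ool dl dl l3 ool dl dl l3 ool l3 ool dl dl l3 — and concatenate.

l3ooldldll3ool3ool3l3ooldldll3ooldldll3ooll3ooldldll3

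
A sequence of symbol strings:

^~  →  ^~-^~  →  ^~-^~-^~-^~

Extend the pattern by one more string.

Each string is two copies of the previous one joined by '-'.
Doubling ^~-^~-^~-^~ with '-' between the halves:

^~-^~-^~-^~-^~-^~-^~-^~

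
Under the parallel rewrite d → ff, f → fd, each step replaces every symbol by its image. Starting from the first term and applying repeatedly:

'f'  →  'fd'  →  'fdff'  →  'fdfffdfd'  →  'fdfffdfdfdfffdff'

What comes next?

Rewriting the 16 symbols of fdfffdfdfdfffdff one by one yields fd ff fd fd fd ff fd ff fd ff fd fd fd ff fd fd; concatenated:

fdfffdfdfdfffdfffdfffdfdfdfffdfd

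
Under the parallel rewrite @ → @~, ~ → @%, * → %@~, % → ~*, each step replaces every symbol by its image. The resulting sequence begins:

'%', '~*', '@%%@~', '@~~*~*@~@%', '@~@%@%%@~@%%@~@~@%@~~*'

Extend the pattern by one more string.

@~@%@~~*@~~*~*@~@%@~~*~*@~@%@~@%@~~*@~@%@%%@~

Applying the rule to each of the 22 symbols of @~@%@%%@~@%%@~@~@%@~~* gives the pieces @~ @% @~ ~* @~ ~* ~* @~ @% @~ ~* ~* @~ @% @~ @% @~ ~* @~ @% @% %@~, which concatenate to the answer.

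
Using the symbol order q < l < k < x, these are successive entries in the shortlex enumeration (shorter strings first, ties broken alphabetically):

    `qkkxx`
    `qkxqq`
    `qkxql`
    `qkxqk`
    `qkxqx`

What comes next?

The successor of qkxqx increments the rightmost position that isn't already x and resets every position after it to q.

qkxlq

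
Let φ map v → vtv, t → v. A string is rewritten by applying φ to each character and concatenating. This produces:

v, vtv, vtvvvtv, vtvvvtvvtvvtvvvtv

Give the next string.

vtvvvtvvtvvtvvvtvvtvvvtvvtvvvtvvtvvtvvvtv

Replace each of the 17 characters of vtvvvtvvtvvtvvvtv in place — vtv v vtv vtv vtv v vtv vtv v vtv vtv v vtv vtv vtv v vtv — and concatenate.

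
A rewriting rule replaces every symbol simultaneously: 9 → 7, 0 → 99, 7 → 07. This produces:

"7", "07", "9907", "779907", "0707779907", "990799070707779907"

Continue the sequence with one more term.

Rewriting the 18 symbols of 990799070707779907 one by one yields 7 7 99 07 7 7 99 07 99 07 99 07 07 07 7 7 99 07; concatenated:

779907779907990799070707779907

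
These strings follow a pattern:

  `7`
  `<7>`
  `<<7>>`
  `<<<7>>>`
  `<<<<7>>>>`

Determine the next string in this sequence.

s(k+1) = <·s(k)·>, so each term gains < as a prefix and > as a suffix.
Applying this once more to <<<<7>>>>:

<<<<<7>>>>>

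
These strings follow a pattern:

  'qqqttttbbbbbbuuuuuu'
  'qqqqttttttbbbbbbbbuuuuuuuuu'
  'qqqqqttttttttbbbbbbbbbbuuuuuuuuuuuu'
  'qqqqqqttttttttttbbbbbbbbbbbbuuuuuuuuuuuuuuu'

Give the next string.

Term n consists of n+1 q's, followed by 2n t's, followed by 2n+2 b's, followed by 3n u's, where the shown terms are n = 2, 3, 4, 5.
At n = 6 the blocks have lengths 7, 12, 14, 18.

qqqqqqqttttttttttttbbbbbbbbbbbbbbuuuuuuuuuuuuuuuuuu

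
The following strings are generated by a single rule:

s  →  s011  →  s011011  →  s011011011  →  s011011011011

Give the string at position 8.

Each term is the previous one with 011 appended.
From s011011011011, 3 further steps: s011011011011 → s011011011011011 → s011011011011011011 → (answer).

s011011011011011011011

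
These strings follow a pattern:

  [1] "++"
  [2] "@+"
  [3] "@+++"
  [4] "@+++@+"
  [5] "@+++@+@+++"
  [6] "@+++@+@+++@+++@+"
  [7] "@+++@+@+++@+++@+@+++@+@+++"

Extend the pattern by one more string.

@+++@+@+++@+++@+@+++@+@+++@+++@+@+++@+++@+

Each term (from the third on) is the previous term followed by the one before it: term 3 = @+·++ = @+++.
So term 8 is @+++@+@+++@+++@+@+++@+@+++·@+++@+@+++@+++@+.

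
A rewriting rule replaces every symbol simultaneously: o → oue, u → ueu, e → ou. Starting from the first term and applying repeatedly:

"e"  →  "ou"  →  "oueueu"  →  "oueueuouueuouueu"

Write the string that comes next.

Applying the rule to each of the 16 symbols of oueueuouueuouueu gives the pieces oue ueu ou ueu ou ueu oue ueu ueu ou ueu oue ueu ueu ou ueu, which concatenate to the answer.

oueueuouueuouueuoueueuueuouueuoueueuueuouueu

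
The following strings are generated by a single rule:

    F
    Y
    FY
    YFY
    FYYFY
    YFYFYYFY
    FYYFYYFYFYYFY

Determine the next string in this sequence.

Each term (from the third on) is the two preceding terms concatenated in order: term 3 = F·Y = FY.
Continuing: YFYFYYFY · FYYFYYFYFYYFY gives term 8.

YFYFYYFYFYYFYYFYFYYFY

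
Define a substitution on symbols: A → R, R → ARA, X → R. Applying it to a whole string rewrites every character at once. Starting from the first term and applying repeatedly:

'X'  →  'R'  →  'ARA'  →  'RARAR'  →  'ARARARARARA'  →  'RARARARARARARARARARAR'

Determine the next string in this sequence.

ARARARARARARARARARARARARARARARARARARARARARA

Replace each of the 21 characters of RARARARARARARARARARAR in place — ARA R ARA R ARA R ARA R ARA R ARA R ARA R ARA R ARA R ARA R ARA — and concatenate.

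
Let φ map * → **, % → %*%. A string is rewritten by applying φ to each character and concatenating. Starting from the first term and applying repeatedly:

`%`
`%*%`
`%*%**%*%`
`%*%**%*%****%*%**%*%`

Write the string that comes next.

Replace each of the 20 characters of %*%**%*%****%*%**%*% in place — %*% ** %*% ** ** %*% ** %*% ** ** ** ** %*% ** %*% ** ** %*% ** %*% — and concatenate.

%*%**%*%****%*%**%*%********%*%**%*%****%*%**%*%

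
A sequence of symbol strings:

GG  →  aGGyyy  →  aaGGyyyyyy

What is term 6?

Every step adds a to the front and yyy to the end of the previous string.
From aaGGyyyyyy, 3 further steps: aaGGyyyyyy → aaaGGyyyyyyyyy → aaaaGGyyyyyyyyyyyy → (answer).

aaaaaGGyyyyyyyyyyyyyyy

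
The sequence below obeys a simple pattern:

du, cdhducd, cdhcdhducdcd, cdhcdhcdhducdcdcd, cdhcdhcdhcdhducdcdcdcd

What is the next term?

cdhcdhcdhcdhcdhducdcdcdcdcd

Each term wraps the previous one in cdh on the left and cd on the right.
One more step from cdhcdhcdhcdhducdcdcdcd gives the answer.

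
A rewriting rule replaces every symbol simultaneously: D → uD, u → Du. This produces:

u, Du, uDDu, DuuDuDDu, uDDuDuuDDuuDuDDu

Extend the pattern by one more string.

Rewriting the 16 symbols of uDDuDuuDDuuDuDDu one by one yields Du uD uD Du uD Du Du uD uD Du Du uD Du uD uD Du; concatenated:

DuuDuDDuuDDuDuuDuDDuDuuDDuuDuDDu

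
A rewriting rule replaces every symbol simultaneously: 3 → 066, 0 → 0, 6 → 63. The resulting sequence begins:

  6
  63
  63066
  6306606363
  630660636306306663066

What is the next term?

Replace each of the 21 characters of 630660636306306663066 in place — 63 066 0 63 63 0 63 066 63 066 0 63 066 0 63 63 63 066 0 63 63 — and concatenate.

630660636306306663066063066063636306606363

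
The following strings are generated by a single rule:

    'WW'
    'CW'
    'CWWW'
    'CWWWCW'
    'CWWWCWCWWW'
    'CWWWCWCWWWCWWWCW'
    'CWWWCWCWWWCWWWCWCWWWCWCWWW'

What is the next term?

This is a Fibonacci-style word recurrence s(k) = s(k−1)·s(k−2): e.g. CW·WW = CWWW.
So term 8 is CWWWCWCWWWCWWWCWCWWWCWCWWW·CWWWCWCWWWCWWWCW.

CWWWCWCWWWCWWWCWCWWWCWCWWWCWWWCWCWWWCWWWCW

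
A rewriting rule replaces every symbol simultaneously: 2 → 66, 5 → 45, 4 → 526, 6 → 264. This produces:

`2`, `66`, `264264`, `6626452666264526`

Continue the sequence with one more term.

Applying the rule to each of the 16 symbols of 6626452666264526 gives the pieces 264 264 66 264 526 45 66 264 264 264 66 264 526 45 66 264, which concatenate to the answer.

264264662645264566264264264662645264566264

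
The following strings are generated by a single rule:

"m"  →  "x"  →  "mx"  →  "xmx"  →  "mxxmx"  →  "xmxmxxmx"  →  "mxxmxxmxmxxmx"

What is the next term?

From term 3 onward, concatenate the second-to-last term with the last: m·x = mx, x·mx = xmx, …
So term 8 is xmxmxxmx·mxxmxxmxmxxmx.

xmxmxxmxmxxmxxmxmxxmx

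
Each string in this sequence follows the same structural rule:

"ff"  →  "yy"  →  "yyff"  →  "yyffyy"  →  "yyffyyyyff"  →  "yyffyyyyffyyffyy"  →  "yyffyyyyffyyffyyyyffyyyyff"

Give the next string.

This is a Fibonacci-style word recurrence s(k) = s(k−1)·s(k−2): e.g. yy·ff = yyff.
So term 8 is yyffyyyyffyyffyyyyffyyyyff·yyffyyyyffyyffyy.

yyffyyyyffyyffyyyyffyyyyffyyffyyyyffyyffyy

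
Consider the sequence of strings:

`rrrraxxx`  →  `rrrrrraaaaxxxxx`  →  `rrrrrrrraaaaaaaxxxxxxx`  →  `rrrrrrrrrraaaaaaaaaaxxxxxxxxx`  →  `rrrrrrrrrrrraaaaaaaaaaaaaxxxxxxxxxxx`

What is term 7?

Reading off run lengths: r runs 4, 6, 8, 10, 12; a runs 1, 4, 7, 10, 13; x runs 3, 5, 7, 9, 11 — each is linear in n (n = 1, 2, …).
For term 7, n = 7, so the run lengths are 16, 19, 15.

rrrrrrrrrrrrrrrraaaaaaaaaaaaaaaaaaaxxxxxxxxxxxxxxx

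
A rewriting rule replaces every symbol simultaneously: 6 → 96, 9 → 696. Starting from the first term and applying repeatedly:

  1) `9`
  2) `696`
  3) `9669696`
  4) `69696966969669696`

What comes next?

Applying the rule to each of the 17 symbols of 69696966969669696 gives the pieces 96 696 96 696 96 696 96 96 696 96 696 96 96 696 96 696 96, which concatenate to the answer.

96696966969669696966969669696966969669696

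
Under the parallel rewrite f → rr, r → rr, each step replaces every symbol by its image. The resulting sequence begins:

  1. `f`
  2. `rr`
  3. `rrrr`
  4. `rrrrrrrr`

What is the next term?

rrrrrrrrrrrrrrrr

Rewriting each symbol of rrrrrrrr: r→rr, r→rr, r→rr, r→rr, r→rr, r→rr, r→rr, r→rr, which concatenates to rr rr rr rr rr rr rr rr.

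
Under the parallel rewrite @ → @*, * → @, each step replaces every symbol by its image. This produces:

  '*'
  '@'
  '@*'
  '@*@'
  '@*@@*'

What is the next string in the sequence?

@*@@*@*@

Rewriting each symbol of @*@@*: @→@*, *→@, @→@*, @→@*, *→@, which concatenates to @* @ @* @* @.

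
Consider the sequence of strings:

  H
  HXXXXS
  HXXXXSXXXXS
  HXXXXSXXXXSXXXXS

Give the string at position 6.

HXXXXSXXXXSXXXXSXXXXSXXXXS

The strings grow by a fixed suffix XXXXS each time.
From HXXXXSXXXXSXXXXS, 2 further steps: HXXXXSXXXXSXXXXS → HXXXXSXXXXSXXXXSXXXXS → (answer).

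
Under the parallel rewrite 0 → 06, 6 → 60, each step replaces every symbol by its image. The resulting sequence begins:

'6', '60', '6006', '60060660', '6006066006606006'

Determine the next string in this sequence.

Rewriting the 16 symbols of 6006066006606006 one by one yields 60 06 06 60 06 60 60 06 06 60 60 06 60 06 06 60; concatenated:

60060660066060060660600660060660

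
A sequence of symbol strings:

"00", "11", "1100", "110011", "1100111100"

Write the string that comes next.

1100111100110011

From term 3 onward, concatenate the last term with the second-to-last: 11·00 = 1100, 1100·11 = 110011, …
So term 6 is 1100111100·110011.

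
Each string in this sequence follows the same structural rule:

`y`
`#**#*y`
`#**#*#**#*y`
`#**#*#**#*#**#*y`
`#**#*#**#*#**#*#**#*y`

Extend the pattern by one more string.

Each term is the previous one with #**#* prepended.
One more step from #**#*#**#*#**#*#**#*y gives the answer.

#**#*#**#*#**#*#**#*#**#*y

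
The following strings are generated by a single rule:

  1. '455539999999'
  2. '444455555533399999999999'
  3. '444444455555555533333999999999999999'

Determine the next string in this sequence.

444444444455555555555533333339999999999999999999

Each string has the form 4^{3n-2} 5^{3n} 3^{2n-1} 9^{4n+3} (n = 1, 2, …).
Setting n = 4 gives 10, 12, 7, 19 characters in each block.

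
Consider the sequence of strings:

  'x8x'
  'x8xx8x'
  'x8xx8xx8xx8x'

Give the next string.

Each string is two copies of the previous one concatenated.
One more doubling of x8xx8xx8xx8x gives the answer.

x8xx8xx8xx8xx8xx8xx8xx8x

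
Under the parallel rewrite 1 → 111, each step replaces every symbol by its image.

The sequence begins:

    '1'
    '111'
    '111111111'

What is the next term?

Expanding 111111111: 1→111, 1→111, 1→111, 1→111, 1→111, 1→111, 1→111, 1→111, 1→111. Concatenated: 111 111 111 111 111 111 111 111 111.

111111111111111111111111111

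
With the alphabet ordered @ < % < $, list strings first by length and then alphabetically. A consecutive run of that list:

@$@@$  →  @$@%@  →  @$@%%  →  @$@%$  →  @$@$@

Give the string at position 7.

@$@$$

Continuing the enumeration 2 steps past @$@$@: @$@$@ → @$@$% → (answer).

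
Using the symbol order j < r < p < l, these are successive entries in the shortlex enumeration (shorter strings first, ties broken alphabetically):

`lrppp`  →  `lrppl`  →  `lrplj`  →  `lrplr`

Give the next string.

lrplp

Treat lrplr as a base-4 numeral over the given alphabet and add one, carrying through any trailing l's.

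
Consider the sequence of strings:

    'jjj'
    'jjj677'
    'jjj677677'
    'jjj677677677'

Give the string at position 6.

The strings grow by a fixed suffix 677 each time.
From jjj677677677, 2 further steps: jjj677677677 → jjj677677677677 → (answer).

jjj677677677677677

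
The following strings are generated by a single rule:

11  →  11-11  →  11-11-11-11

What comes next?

Every step duplicates the string with '-' between the halves.
One more doubling of 11-11-11-11 gives the answer.

11-11-11-11-11-11-11-11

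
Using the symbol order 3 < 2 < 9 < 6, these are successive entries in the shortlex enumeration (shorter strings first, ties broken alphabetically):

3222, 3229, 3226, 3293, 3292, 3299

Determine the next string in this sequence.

3296

The successor of 3299 increments the rightmost position that isn't already 6 and resets every position after it to 3.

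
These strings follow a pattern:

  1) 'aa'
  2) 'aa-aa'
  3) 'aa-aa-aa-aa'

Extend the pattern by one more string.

Every step duplicates the string with '-' between the halves.
One more doubling of aa-aa-aa-aa gives the answer.

aa-aa-aa-aa-aa-aa-aa-aa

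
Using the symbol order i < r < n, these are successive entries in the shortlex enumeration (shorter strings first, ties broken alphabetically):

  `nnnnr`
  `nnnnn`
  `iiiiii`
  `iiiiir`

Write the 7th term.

Stepping forward 3 times from iiiiir: iiiiir → iiiiin → iiiiri, then the target.

iiiirr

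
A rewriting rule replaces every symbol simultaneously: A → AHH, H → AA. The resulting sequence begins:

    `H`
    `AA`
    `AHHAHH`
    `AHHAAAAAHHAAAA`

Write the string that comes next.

Applying the rule to each of the 14 symbols of AHHAAAAAHHAAAA gives the pieces AHH AA AA AHH AHH AHH AHH AHH AA AA AHH AHH AHH AHH, which concatenate to the answer.

AHHAAAAAHHAHHAHHAHHAHHAAAAAHHAHHAHHAHH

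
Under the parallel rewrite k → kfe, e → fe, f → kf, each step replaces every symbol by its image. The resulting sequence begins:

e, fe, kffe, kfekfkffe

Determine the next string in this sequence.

kfekffekfekfkfekfkffe

Rewriting each symbol of kfekfkffe: k→kfe, f→kf, e→fe, k→kfe, f→kf, k→kfe, f→kf, f→kf, e→fe, which concatenates to kfe kf fe kfe kf kfe kf kf fe.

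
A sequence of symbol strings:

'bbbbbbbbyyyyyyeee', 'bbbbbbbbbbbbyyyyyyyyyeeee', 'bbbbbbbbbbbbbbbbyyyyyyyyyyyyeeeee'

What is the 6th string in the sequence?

bbbbbbbbbbbbbbbbbbbbbbbbbbbbyyyyyyyyyyyyyyyyyyyyyeeeeeeee

Reading off run lengths: b runs 8, 12, 16; y runs 6, 9, 12; e runs 3, 4, 5 — each is linear in n, where the shown terms are n = 2, 3, 4.
Setting n = 7 gives 28, 21, 8 characters in each block.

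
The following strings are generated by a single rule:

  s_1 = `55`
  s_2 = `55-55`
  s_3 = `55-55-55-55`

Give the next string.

Each string is two copies of the previous one joined by '-'.
Doubling 55-55-55-55 with '-' between the halves:

55-55-55-55-55-55-55-55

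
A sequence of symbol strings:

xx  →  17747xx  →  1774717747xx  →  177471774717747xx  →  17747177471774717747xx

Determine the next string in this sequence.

1774717747177471774717747xx

Every step adds 17747 at the front: s(k+1) = 17747·s(k).
So the next term is 17747·17747177471774717747xx.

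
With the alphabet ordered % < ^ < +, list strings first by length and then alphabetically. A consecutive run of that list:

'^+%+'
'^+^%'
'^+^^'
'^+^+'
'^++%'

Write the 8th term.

+%%%

Stepping forward 3 times from ^++%: ^++% → ^++^ → ^+++, then the target.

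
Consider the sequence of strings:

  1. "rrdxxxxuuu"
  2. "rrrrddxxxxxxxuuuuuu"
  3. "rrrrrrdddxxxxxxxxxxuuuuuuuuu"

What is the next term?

rrrrrrrrddddxxxxxxxxxxxxxuuuuuuuuuuuu

Each string has the form r^{2n} d^{n} x^{3n+1} u^{3n} (n = 1, 2, …).
For the next term, n = 4, so the run lengths are 8, 4, 13, 12.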